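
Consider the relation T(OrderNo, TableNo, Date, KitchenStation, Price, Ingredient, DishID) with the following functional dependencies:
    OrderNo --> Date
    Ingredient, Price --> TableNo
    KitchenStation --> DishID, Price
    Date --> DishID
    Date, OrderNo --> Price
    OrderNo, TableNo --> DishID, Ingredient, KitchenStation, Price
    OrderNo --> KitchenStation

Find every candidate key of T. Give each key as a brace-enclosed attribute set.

Attributes never on any right-hand side: {OrderNo} — every candidate key must contain it.
Closure of {Ingredient, OrderNo} is {Date, DishID, Ingredient, KitchenStation, OrderNo, Price, TableNo}, the whole schema; {Ingredient, OrderNo} is a candidate key.
Closure of {OrderNo, TableNo} is {Date, DishID, Ingredient, KitchenStation, OrderNo, Price, TableNo}, the whole schema; {OrderNo, TableNo} is a candidate key.
These are minimal and exhaustive — every other superkey contains one of them.

{Ingredient, OrderNo}, {OrderNo, TableNo}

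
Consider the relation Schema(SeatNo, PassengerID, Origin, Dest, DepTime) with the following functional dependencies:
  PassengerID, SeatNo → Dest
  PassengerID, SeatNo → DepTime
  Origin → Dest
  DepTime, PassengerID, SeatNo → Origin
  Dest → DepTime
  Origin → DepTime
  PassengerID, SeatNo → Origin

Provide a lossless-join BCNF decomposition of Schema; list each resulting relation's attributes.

{DepTime, Dest}; {Dest, Origin}; {Origin, PassengerID, SeatNo}

Candidate key of the original relation: {PassengerID, SeatNo}.
Within {DepTime, Dest, Origin, PassengerID, SeatNo}: {Origin}⁺ ∩ {DepTime, Dest, Origin, PassengerID, SeatNo} = {DepTime, Dest, Origin}, not the whole set, so Origin → DepTime, Dest violates BCNF; decompose into {DepTime, Dest, Origin} and {Origin, PassengerID, SeatNo}.
Within {DepTime, Dest, Origin}: {Dest}⁺ ∩ {DepTime, Dest, Origin} = {DepTime, Dest}, not the whole set, so Dest → DepTime violates BCNF; decompose into {DepTime, Dest} and {Dest, Origin}.
{DepTime, Dest} is in BCNF.
{Dest, Origin} is in BCNF.
{Origin, PassengerID, SeatNo} is in BCNF.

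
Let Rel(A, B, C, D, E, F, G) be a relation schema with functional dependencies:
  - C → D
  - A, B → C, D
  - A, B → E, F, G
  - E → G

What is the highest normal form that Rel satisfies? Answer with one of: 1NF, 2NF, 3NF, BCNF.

Candidate key: {A, B}. Prime attributes: {A, B}.
C → D: {C}⁺ = {C, D}, which is not all of the attributes, so the left side is not a superkey — BCNF is violated.
C → D determines the non-prime attribute {D} from a non-superkey — 3NF is violated.
No non-prime attribute depends on a proper subset of any candidate key, so 2NF holds.

2NF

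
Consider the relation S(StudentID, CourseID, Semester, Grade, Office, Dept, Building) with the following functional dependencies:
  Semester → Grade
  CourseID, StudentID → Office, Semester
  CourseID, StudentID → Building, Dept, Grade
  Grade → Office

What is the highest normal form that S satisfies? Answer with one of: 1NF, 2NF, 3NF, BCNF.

Candidate key: {CourseID, StudentID}. Prime attributes: {CourseID, StudentID}.
Semester → Grade breaks BCNF: {Semester}⁺ = {Grade, Office, Semester}, so {Semester} is not a superkey.
Because {Grade} is non-prime and the left side of Semester → Grade is not a superkey, the relation is not in 3NF.
No non-prime attribute depends on a proper subset of any candidate key, so 2NF holds.

2NF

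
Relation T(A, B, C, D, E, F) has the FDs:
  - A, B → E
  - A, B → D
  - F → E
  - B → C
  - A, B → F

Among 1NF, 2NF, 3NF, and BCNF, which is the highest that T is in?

Candidate key: {A, B}. Prime attributes: {A, B}.
For F → E we have {F}⁺ = {E, F}; {F} is not a superkey, so BCNF fails.
F → E has non-prime {E} on the right and a non-superkey on the left, so 3NF fails.
The proper key subset {B} of {A, B} determines non-prime {C}, so the relation is not even in 2NF.

1NF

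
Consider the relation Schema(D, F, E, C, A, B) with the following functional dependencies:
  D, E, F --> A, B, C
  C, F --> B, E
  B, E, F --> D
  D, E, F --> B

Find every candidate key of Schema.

{F} never appears on the right of any FD, so every key must include it.
{C, F} is a candidate key since {C, F}⁺ = {A, B, C, D, E, F} covers every attribute.
{B, E, F} is a candidate key since {B, E, F}⁺ = {A, B, C, D, E, F} covers every attribute.
{D, E, F} is a candidate key since {D, E, F}⁺ = {A, B, C, D, E, F} covers every attribute.
Any other superkey properly contains one of these, so there are no further candidate keys.

{B, E, F}, {C, F}, {D, E, F}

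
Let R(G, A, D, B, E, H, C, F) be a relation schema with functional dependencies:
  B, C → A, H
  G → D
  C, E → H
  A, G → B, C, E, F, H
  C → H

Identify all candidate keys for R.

{G} never appears on the right of any FD, so every key must include it.
{A, G} is a candidate key since {A, G}⁺ = {A, B, C, D, E, F, G, H} covers every attribute.
{B, C, G} is a candidate key since {B, C, G}⁺ = {A, B, C, D, E, F, G, H} covers every attribute.
These are minimal and exhaustive — every other superkey contains one of them.

{A, G}, {B, C, G}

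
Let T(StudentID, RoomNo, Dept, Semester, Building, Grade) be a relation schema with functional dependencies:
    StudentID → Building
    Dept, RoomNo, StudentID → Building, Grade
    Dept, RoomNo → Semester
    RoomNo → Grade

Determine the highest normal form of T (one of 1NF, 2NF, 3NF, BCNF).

Candidate key: {Dept, RoomNo, StudentID}. Prime attributes: {Dept, RoomNo, StudentID}.
StudentID → Building: {StudentID}⁺ = {Building, StudentID}, which is not all of the attributes, so the left side is not a superkey — BCNF is violated.
StudentID → Building has non-prime {Building} on the right and a non-superkey on the left, so 3NF fails.
{RoomNo} is a proper subset of the key {Dept, RoomNo, StudentID}, and {RoomNo}⁺ contains the non-prime attribute {Grade} — a partial dependency, so 2NF is violated.

1NF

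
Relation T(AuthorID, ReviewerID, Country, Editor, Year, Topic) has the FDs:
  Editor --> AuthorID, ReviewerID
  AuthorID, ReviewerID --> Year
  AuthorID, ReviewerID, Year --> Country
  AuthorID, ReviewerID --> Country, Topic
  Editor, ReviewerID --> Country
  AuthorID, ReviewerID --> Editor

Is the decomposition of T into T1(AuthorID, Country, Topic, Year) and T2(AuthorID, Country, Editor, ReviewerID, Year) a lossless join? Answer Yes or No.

No

T1 ∩ T2 = {AuthorID, Country, Year}; its closure under F is {AuthorID, Country, Year}.
The closure covers neither T1 nor T2 entirely; the join is not lossless.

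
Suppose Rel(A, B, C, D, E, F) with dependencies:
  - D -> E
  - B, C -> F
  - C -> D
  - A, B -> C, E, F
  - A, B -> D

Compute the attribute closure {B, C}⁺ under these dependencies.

Start with {B, C}.
B, C -> F applies; add {F} → now {B, C, F}.
C -> D applies; add {D} → now {B, C, D, F}.
D -> E applies; add {E} → now {B, C, D, E, F}.
No further FD applies.

{B, C, D, E, F}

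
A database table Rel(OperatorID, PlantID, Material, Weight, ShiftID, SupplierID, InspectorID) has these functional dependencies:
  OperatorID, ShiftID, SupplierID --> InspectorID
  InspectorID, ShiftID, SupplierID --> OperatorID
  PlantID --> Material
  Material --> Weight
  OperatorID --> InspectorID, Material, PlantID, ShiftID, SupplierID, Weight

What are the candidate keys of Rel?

{OperatorID}⁺ = {InspectorID, Material, OperatorID, PlantID, ShiftID, SupplierID, Weight}, which is every attribute, so {OperatorID} is a candidate key.
{InspectorID, ShiftID, SupplierID}⁺ = {InspectorID, Material, OperatorID, PlantID, ShiftID, SupplierID, Weight}, which is every attribute, so {InspectorID, ShiftID, SupplierID} is a candidate key.
Any other superkey properly contains one of these, so there are no further candidate keys.

{InspectorID, ShiftID, SupplierID}, {OperatorID}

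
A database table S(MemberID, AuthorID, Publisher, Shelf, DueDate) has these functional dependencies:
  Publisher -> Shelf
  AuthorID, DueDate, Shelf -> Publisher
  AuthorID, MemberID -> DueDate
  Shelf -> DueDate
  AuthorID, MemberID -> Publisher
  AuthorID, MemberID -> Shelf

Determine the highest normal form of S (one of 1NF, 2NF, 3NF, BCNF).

2NF

Candidate key: {AuthorID, MemberID}. Prime attributes: {AuthorID, MemberID}.
Publisher -> Shelf breaks BCNF: {Publisher}⁺ = {DueDate, Publisher, Shelf}, so {Publisher} is not a superkey.
Because {Shelf} is non-prime and the left side of Publisher -> Shelf is not a superkey, the relation is not in 3NF.
No non-prime attribute depends on a proper subset of any candidate key, so 2NF holds.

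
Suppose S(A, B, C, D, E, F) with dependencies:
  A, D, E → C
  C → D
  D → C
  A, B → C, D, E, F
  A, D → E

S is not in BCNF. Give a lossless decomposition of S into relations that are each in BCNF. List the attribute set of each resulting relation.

{A, B, D, F}; {A, C, E}; {A, D, E}; {C, D}

Candidate key of the original relation: {A, B}.
Within {A, B, C, D, E, F}: {A, D, E}⁺ ∩ {A, B, C, D, E, F} = {A, C, D, E}, not the whole set, so A, D, E → C violates BCNF; decompose into {A, C, D, E} and {A, B, D, E, F}.
Within {A, C, D, E}: {C}⁺ ∩ {A, C, D, E} = {C, D}, not the whole set, so C → D violates BCNF; decompose into {C, D} and {A, C, E}.
{C, D} is in BCNF.
{A, C, E} is in BCNF.
Within {A, B, D, E, F}: {A, D}⁺ ∩ {A, B, D, E, F} = {A, D, E}, not the whole set, so A, D → E violates BCNF; decompose into {A, D, E} and {A, B, D, F}.
{A, D, E} is in BCNF.
{A, B, D, F} is in BCNF.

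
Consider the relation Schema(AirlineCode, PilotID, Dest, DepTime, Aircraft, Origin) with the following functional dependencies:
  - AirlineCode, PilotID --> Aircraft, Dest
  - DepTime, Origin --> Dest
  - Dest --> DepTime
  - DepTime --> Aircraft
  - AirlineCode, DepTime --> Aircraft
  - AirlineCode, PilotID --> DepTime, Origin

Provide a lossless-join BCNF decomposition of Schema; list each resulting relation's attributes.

Candidate key of the original relation: {AirlineCode, PilotID}.
In {Aircraft, AirlineCode, DepTime, Dest, Origin, PilotID}, {DepTime, Origin} is not a superkey ({DepTime, Origin}⁺ restricted to this set is {Aircraft, DepTime, Dest, Origin}), so split on DepTime, Origin --> Aircraft, Dest into {Aircraft, DepTime, Dest, Origin} and {AirlineCode, DepTime, Origin, PilotID}.
In {Aircraft, DepTime, Dest, Origin}, {Dest} is not a superkey ({Dest}⁺ restricted to this set is {Aircraft, DepTime, Dest}), so split on Dest --> Aircraft, DepTime into {Aircraft, DepTime, Dest} and {Dest, Origin}.
In {Aircraft, DepTime, Dest}, {DepTime} is not a superkey ({DepTime}⁺ restricted to this set is {Aircraft, DepTime}), so split on DepTime --> Aircraft into {Aircraft, DepTime} and {DepTime, Dest}.
{Aircraft, DepTime} has no BCNF violation.
{DepTime, Dest} has no BCNF violation.
{Dest, Origin} has no BCNF violation.
{AirlineCode, DepTime, Origin, PilotID} has no BCNF violation.

{Aircraft, DepTime}; {AirlineCode, DepTime, Origin, PilotID}; {DepTime, Dest}; {Dest, Origin}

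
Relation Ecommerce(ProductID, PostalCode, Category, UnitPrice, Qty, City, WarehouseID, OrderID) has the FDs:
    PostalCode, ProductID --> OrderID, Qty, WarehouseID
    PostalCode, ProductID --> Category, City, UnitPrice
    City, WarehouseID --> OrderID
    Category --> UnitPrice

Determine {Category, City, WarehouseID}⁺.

Start with {Category, City, WarehouseID}.
City, WarehouseID --> OrderID applies; add {OrderID} → now {Category, City, OrderID, WarehouseID}.
Category --> UnitPrice applies; add {UnitPrice} → now {Category, City, OrderID, UnitPrice, WarehouseID}.
No further FD applies.

{Category, City, OrderID, UnitPrice, WarehouseID}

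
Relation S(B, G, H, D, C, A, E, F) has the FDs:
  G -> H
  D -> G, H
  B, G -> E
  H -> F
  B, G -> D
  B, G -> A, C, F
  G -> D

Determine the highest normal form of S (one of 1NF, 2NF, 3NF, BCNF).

Candidate keys: {B, D}, {B, G}. Prime attributes: {B, D, G}.
For G -> H we have {G}⁺ = {D, F, G, H}; {G} is not a superkey, so BCNF fails.
G -> H has non-prime {H} on the right and a non-superkey on the left, so 3NF fails.
The proper key subset {D} of {B, D} determines non-prime {F, H}, so the relation is not even in 2NF.

1NF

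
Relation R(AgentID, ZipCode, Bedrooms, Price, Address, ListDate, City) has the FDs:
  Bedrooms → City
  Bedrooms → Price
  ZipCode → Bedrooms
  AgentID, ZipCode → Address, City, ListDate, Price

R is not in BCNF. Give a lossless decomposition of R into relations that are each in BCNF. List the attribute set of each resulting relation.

Candidate key of the original relation: {AgentID, ZipCode}.
In {Address, AgentID, Bedrooms, City, ListDate, Price, ZipCode}, {Bedrooms} is not a superkey ({Bedrooms}⁺ restricted to this set is {Bedrooms, City, Price}), so split on Bedrooms → City, Price into {Bedrooms, City, Price} and {Address, AgentID, Bedrooms, ListDate, ZipCode}.
{Bedrooms, City, Price} has no BCNF violation.
In {Address, AgentID, Bedrooms, ListDate, ZipCode}, {ZipCode} is not a superkey ({ZipCode}⁺ restricted to this set is {Bedrooms, ZipCode}), so split on ZipCode → Bedrooms into {Bedrooms, ZipCode} and {Address, AgentID, ListDate, ZipCode}.
{Bedrooms, ZipCode} has no BCNF violation.
{Address, AgentID, ListDate, ZipCode} has no BCNF violation.

{Address, AgentID, ListDate, ZipCode}; {Bedrooms, City, Price}; {Bedrooms, ZipCode}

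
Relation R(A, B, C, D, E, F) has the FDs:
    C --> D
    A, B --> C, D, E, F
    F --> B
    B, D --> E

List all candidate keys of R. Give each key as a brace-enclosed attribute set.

{A, B}, {A, F}

No FD produces {A}, so it must be in every candidate key.
{A, B} is a candidate key since {A, B}⁺ = {A, B, C, D, E, F} covers every attribute.
{A, F} is a candidate key since {A, F}⁺ = {A, B, C, D, E, F} covers every attribute.
No proper subset of any of these is a key, and no other minimal superkey exists.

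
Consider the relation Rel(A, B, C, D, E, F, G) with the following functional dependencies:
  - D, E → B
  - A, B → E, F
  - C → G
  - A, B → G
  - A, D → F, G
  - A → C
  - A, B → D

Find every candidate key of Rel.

{A, B}, {A, D, E}

Attributes never on any right-hand side: {A} — every candidate key must contain it.
{A, B}⁺ = {A, B, C, D, E, F, G} — all of the relation — so {A, B} is a candidate key.
{A, D, E}⁺ = {A, B, C, D, E, F, G} — all of the relation — so {A, D, E} is a candidate key.
No proper subset of any of these is a key, and no other minimal superkey exists.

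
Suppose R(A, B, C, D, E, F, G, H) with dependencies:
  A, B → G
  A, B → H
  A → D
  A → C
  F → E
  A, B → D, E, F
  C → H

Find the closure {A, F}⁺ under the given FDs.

Start with {A, F}.
A → D applies; add {D} → now {A, D, F}.
A → C applies; add {C} → now {A, C, D, F}.
F → E applies; add {E} → now {A, C, D, E, F}.
C → H applies; add {H} → now {A, C, D, E, F, H}.
No further FD applies.

{A, C, D, E, F, H}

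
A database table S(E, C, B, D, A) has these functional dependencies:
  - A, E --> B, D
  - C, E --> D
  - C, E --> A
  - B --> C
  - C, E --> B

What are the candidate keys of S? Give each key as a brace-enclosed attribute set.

{A, E}, {B, E}, {C, E}

Attributes never on any right-hand side: {E} — every candidate key must contain it.
{A, E}⁺ = {A, B, C, D, E}, which is every attribute, so {A, E} is a candidate key.
{B, E}⁺ = {A, B, C, D, E}, which is every attribute, so {B, E} is a candidate key.
{C, E}⁺ = {A, B, C, D, E}, which is every attribute, so {C, E} is a candidate key.
These are minimal and exhaustive — every other superkey contains one of them.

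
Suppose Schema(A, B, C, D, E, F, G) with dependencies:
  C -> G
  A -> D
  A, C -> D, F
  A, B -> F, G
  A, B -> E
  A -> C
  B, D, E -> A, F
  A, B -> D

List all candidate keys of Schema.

{A, B}, {B, D, E}

{B} never appears on the right of any FD, so every key must include it.
{A, B}⁺ = {A, B, C, D, E, F, G}, which is every attribute, so {A, B} is a candidate key.
{B, D, E}⁺ = {A, B, C, D, E, F, G}, which is every attribute, so {B, D, E} is a candidate key.
No proper subset of any of these is a key, and no other minimal superkey exists.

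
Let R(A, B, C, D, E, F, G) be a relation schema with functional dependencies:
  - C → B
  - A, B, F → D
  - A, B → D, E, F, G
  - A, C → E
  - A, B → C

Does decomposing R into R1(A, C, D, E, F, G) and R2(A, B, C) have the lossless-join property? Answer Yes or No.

Yes

R1 ∩ R2 = {A, C}; its closure under F is {A, B, C, D, E, F, G}.
Since R1 ⊆ {A, B, C, D, E, F, G}, the intersection is a superkey of R1; the decomposition is lossless.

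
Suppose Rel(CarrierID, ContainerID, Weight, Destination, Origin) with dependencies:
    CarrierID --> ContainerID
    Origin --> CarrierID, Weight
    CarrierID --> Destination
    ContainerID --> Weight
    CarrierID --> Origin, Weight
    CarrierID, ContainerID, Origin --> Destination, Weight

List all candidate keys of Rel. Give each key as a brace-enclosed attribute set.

{CarrierID} is a candidate key since {CarrierID}⁺ = {CarrierID, ContainerID, Destination, Origin, Weight} covers every attribute.
{Origin} is a candidate key since {Origin}⁺ = {CarrierID, ContainerID, Destination, Origin, Weight} covers every attribute.
No proper subset of any of these is a key, and no other minimal superkey exists.

{CarrierID}, {Origin}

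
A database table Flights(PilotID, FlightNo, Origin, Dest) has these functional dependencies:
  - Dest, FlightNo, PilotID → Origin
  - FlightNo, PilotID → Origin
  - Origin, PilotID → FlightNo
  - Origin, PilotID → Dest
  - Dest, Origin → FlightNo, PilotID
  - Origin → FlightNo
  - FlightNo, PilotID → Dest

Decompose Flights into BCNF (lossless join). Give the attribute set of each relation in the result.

{Dest, Origin, PilotID}; {FlightNo, Origin}

Candidate keys of the original relation: {Dest, Origin}, {FlightNo, PilotID}, {Origin, PilotID}.
Within {Dest, FlightNo, Origin, PilotID}: {Origin}⁺ ∩ {Dest, FlightNo, Origin, PilotID} = {FlightNo, Origin}, not the whole set, so Origin → FlightNo violates BCNF; decompose into {FlightNo, Origin} and {Dest, Origin, PilotID}.
{FlightNo, Origin}: every determinant is a superkey — BCNF.
{Dest, Origin, PilotID}: every determinant is a superkey — BCNF.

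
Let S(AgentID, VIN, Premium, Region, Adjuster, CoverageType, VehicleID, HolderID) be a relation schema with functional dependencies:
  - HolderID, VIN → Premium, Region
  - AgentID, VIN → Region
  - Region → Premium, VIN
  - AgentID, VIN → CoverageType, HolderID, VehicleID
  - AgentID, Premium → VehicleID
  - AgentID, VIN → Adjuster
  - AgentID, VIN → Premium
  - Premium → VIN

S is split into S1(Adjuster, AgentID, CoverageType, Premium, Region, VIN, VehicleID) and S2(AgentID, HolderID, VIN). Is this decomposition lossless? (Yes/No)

Yes

The shared attributes are {AgentID, VIN} and {AgentID, VIN}⁺ = {Adjuster, AgentID, CoverageType, HolderID, Premium, Region, VIN, VehicleID}.
This includes all of S1, so the common attributes are a superkey of S1 — the join is lossless.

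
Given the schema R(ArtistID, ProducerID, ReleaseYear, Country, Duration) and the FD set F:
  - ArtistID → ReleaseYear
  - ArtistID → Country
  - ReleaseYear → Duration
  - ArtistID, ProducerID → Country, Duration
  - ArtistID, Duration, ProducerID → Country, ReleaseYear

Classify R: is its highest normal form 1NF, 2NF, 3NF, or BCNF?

1NF

Candidate key: {ArtistID, ProducerID}. Prime attributes: {ArtistID, ProducerID}.
ArtistID → ReleaseYear breaks BCNF: {ArtistID}⁺ = {ArtistID, Country, Duration, ReleaseYear}, so {ArtistID} is not a superkey.
Because {ReleaseYear} is non-prime and the left side of ArtistID → ReleaseYear is not a superkey, the relation is not in 3NF.
The proper key subset {ArtistID} of {ArtistID, ProducerID} determines non-prime {Country, Duration, ReleaseYear}, so the relation is not even in 2NF.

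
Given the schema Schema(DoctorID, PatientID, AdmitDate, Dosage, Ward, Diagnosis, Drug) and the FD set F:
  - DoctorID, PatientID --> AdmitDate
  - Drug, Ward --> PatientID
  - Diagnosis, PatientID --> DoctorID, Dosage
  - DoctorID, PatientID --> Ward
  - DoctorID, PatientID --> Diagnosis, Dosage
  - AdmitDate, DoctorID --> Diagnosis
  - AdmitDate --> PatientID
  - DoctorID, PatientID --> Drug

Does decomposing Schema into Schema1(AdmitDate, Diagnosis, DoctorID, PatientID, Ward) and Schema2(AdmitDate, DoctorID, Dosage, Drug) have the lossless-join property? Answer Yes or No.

Yes

The shared attributes are {AdmitDate, DoctorID} and {AdmitDate, DoctorID}⁺ = {AdmitDate, Diagnosis, DoctorID, Dosage, Drug, PatientID, Ward}.
This includes all of Schema1, so the common attributes are a superkey of Schema1 — the join is lossless.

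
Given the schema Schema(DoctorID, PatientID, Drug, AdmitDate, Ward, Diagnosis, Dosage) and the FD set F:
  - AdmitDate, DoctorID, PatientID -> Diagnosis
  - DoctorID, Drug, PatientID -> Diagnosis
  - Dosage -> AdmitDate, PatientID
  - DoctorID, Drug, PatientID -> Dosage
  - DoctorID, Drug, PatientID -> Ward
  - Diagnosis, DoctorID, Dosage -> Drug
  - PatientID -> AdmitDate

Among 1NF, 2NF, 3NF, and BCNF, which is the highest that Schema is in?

Candidate keys: {DoctorID, Dosage}, {DoctorID, Drug, PatientID}. Prime attributes: {DoctorID, Dosage, Drug, PatientID}.
AdmitDate, DoctorID, PatientID -> Diagnosis: {AdmitDate, DoctorID, PatientID}⁺ = {AdmitDate, Diagnosis, DoctorID, PatientID}, which is not all of the attributes, so the left side is not a superkey — BCNF is violated.
AdmitDate, DoctorID, PatientID -> Diagnosis determines the non-prime attribute {Diagnosis} from a non-superkey — 3NF is violated.
The proper key subset {Dosage} of {DoctorID, Dosage} determines non-prime {AdmitDate}, so the relation is not even in 2NF.

1NF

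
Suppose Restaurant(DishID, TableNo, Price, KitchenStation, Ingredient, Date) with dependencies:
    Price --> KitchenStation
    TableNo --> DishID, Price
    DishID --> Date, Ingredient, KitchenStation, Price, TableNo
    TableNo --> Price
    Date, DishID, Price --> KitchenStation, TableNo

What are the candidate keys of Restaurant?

{DishID}⁺ = {Date, DishID, Ingredient, KitchenStation, Price, TableNo} — all of the relation — so {DishID} is a candidate key.
{TableNo}⁺ = {Date, DishID, Ingredient, KitchenStation, Price, TableNo} — all of the relation — so {TableNo} is a candidate key.
Any other superkey properly contains one of these, so there are no further candidate keys.

{DishID}, {TableNo}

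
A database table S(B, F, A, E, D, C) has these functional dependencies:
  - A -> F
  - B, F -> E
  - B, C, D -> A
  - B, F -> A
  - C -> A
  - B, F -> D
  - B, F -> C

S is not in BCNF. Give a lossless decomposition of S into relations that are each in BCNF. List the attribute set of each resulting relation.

{A, C}; {A, F}; {B, C, D, E}

Candidate keys of the original relation: {A, B}, {B, C}, {B, F}.
Within {A, B, C, D, E, F}: {A}⁺ ∩ {A, B, C, D, E, F} = {A, F}, not the whole set, so A -> F violates BCNF; decompose into {A, F} and {A, B, C, D, E}.
{A, F}: every determinant is a superkey — BCNF.
Within {A, B, C, D, E}: {C}⁺ ∩ {A, B, C, D, E} = {A, C}, not the whole set, so C -> A violates BCNF; decompose into {A, C} and {B, C, D, E}.
{A, C}: every determinant is a superkey — BCNF.
{B, C, D, E}: every determinant is a superkey — BCNF.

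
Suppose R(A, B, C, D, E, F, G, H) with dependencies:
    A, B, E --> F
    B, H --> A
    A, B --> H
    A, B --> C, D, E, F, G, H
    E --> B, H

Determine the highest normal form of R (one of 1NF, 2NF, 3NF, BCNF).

BCNF

Candidate keys: {A, B}, {B, H}, {E}. Prime attributes: {A, B, E, H}.
Each dependency's left side is a superkey — BCNF holds.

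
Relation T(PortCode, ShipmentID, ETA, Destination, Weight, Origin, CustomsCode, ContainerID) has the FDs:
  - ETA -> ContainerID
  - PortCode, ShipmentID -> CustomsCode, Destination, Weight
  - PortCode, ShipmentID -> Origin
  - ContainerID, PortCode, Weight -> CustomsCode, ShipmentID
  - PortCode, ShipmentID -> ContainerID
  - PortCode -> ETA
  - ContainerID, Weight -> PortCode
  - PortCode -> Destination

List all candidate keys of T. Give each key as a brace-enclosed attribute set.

{ContainerID, Weight}⁺ = {ContainerID, CustomsCode, Destination, ETA, Origin, PortCode, ShipmentID, Weight}, which is every attribute, so {ContainerID, Weight} is a candidate key.
{ETA, Weight}⁺ = {ContainerID, CustomsCode, Destination, ETA, Origin, PortCode, ShipmentID, Weight}, which is every attribute, so {ETA, Weight} is a candidate key.
{PortCode, ShipmentID}⁺ = {ContainerID, CustomsCode, Destination, ETA, Origin, PortCode, ShipmentID, Weight}, which is every attribute, so {PortCode, ShipmentID} is a candidate key.
{PortCode, Weight}⁺ = {ContainerID, CustomsCode, Destination, ETA, Origin, PortCode, ShipmentID, Weight}, which is every attribute, so {PortCode, Weight} is a candidate key.
These are minimal and exhaustive — every other superkey contains one of them.

{ContainerID, Weight}, {ETA, Weight}, {PortCode, ShipmentID}, {PortCode, Weight}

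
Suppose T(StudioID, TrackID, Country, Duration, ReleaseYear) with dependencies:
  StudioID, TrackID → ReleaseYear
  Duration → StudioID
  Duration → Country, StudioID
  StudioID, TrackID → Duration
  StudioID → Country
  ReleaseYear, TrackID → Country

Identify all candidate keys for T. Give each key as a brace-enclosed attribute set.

{Duration, TrackID}, {StudioID, TrackID}

No FD produces {TrackID}, so it must be in every candidate key.
Closure of {Duration, TrackID} is {Country, Duration, ReleaseYear, StudioID, TrackID}, the whole schema; {Duration, TrackID} is a candidate key.
Closure of {StudioID, TrackID} is {Country, Duration, ReleaseYear, StudioID, TrackID}, the whole schema; {StudioID, TrackID} is a candidate key.
These are minimal and exhaustive — every other superkey contains one of them.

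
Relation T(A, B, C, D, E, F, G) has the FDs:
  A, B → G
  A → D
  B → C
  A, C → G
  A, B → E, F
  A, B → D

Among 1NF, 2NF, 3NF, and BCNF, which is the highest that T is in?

Candidate key: {A, B}. Prime attributes: {A, B}.
For A → D we have {A}⁺ = {A, D}; {A} is not a superkey, so BCNF fails.
Because {D} is non-prime and the left side of A → D is not a superkey, the relation is not in 3NF.
Since {A} ⊂ {A, B} and {A}⁺ ⊇ {D} with {D} non-prime, there is a partial dependency; 2NF fails.

1NF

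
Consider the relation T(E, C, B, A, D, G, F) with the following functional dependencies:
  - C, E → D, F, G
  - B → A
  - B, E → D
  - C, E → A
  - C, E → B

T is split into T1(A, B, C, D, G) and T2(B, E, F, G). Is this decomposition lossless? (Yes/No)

T1 ∩ T2 = {B, G}; its closure under F is {A, B, G}.
The closure covers neither T1 nor T2 entirely; the join is not lossless.

No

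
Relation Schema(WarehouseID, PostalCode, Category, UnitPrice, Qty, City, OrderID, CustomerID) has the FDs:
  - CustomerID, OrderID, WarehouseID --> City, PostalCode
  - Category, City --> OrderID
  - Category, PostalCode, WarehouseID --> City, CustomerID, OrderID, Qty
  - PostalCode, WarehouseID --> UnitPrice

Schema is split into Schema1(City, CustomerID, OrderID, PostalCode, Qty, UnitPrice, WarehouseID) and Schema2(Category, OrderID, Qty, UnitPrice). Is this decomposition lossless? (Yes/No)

Common attributes: {OrderID, Qty, UnitPrice}; their closure is {OrderID, Qty, UnitPrice}.
The closure covers neither Schema1 nor Schema2 entirely; the join is not lossless.

No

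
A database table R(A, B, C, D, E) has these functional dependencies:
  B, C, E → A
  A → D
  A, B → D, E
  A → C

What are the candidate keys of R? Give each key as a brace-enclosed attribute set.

Attributes never on any right-hand side: {B} — every candidate key must contain it.
{A, B}⁺ = {A, B, C, D, E} — all of the relation — so {A, B} is a candidate key.
{B, C, E}⁺ = {A, B, C, D, E} — all of the relation — so {B, C, E} is a candidate key.
These are minimal and exhaustive — every other superkey contains one of them.

{A, B}, {B, C, E}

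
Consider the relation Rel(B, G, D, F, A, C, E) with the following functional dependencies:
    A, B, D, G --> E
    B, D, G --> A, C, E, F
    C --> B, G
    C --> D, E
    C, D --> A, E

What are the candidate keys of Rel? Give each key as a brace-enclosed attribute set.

{B, D, G}, {C}

{C}⁺ = {A, B, C, D, E, F, G} — all of the relation — so {C} is a candidate key.
{B, D, G}⁺ = {A, B, C, D, E, F, G} — all of the relation — so {B, D, G} is a candidate key.
Any other superkey properly contains one of these, so there are no further candidate keys.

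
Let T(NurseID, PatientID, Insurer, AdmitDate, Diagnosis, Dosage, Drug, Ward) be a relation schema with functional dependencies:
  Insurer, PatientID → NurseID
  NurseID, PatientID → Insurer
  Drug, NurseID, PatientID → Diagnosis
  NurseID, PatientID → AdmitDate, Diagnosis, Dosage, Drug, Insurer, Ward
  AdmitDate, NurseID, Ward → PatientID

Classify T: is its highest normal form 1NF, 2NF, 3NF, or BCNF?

BCNF

Candidate keys: {AdmitDate, NurseID, Ward}, {Insurer, PatientID}, {NurseID, PatientID}. Prime attributes: {AdmitDate, Insurer, NurseID, PatientID, Ward}.
The left-hand side of every FD is a superkey, so BCNF is satisfied.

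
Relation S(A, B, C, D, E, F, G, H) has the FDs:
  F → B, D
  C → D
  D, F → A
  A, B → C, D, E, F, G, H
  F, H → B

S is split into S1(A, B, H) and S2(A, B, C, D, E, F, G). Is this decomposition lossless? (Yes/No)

Yes

The shared attributes are {A, B} and {A, B}⁺ = {A, B, C, D, E, F, G, H}.
S1 is contained in that closure, so S1 ∩ S2 → S1 holds and the join is lossless.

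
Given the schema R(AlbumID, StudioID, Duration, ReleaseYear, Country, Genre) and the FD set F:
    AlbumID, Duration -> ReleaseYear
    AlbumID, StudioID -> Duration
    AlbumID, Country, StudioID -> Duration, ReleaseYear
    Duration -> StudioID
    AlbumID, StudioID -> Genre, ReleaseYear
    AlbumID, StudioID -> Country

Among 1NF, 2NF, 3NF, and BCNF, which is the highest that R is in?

Candidate keys: {AlbumID, Duration}, {AlbumID, StudioID}. Prime attributes: {AlbumID, Duration, StudioID}.
Duration -> StudioID: {Duration}⁺ = {Duration, StudioID}, which is not all of the attributes, so the left side is not a superkey — BCNF is violated.
Its right-hand attributes {StudioID} are all prime, as are those of every other non-superkey FD — the relation is in 3NF.

3NF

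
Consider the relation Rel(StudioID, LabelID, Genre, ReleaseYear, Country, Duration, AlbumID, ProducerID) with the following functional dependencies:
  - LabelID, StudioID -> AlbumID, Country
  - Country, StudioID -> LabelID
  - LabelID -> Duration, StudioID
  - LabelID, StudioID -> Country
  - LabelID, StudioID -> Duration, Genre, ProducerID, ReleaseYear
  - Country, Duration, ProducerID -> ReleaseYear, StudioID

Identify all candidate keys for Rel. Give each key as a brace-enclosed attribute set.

Closure of {LabelID} is {AlbumID, Country, Duration, Genre, LabelID, ProducerID, ReleaseYear, StudioID}, the whole schema; {LabelID} is a candidate key.
Closure of {Country, StudioID} is {AlbumID, Country, Duration, Genre, LabelID, ProducerID, ReleaseYear, StudioID}, the whole schema; {Country, StudioID} is a candidate key.
Closure of {Country, Duration, ProducerID} is {AlbumID, Country, Duration, Genre, LabelID, ProducerID, ReleaseYear, StudioID}, the whole schema; {Country, Duration, ProducerID} is a candidate key.
Any other superkey properly contains one of these, so there are no further candidate keys.

{Country, Duration, ProducerID}, {Country, StudioID}, {LabelID}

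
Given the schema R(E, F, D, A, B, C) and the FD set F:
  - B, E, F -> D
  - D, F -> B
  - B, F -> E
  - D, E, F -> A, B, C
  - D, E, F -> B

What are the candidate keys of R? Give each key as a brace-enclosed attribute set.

{B, F}, {D, F}

No FD produces {F}, so it must be in every candidate key.
{B, F} is a candidate key since {B, F}⁺ = {A, B, C, D, E, F} covers every attribute.
{D, F} is a candidate key since {D, F}⁺ = {A, B, C, D, E, F} covers every attribute.
These are minimal and exhaustive — every other superkey contains one of them.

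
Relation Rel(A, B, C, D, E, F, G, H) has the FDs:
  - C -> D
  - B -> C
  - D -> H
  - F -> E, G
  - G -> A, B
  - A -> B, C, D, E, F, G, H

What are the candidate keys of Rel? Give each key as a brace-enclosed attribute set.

{A}, {F}, {G}

{A}⁺ = {A, B, C, D, E, F, G, H}, which is every attribute, so {A} is a candidate key.
{F}⁺ = {A, B, C, D, E, F, G, H}, which is every attribute, so {F} is a candidate key.
{G}⁺ = {A, B, C, D, E, F, G, H}, which is every attribute, so {G} is a candidate key.
Any other superkey properly contains one of these, so there are no further candidate keys.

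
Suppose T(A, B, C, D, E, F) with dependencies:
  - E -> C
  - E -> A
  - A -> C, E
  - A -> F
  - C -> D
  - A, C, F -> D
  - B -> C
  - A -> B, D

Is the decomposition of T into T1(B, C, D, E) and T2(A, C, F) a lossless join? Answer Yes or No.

T1 ∩ T2 = {C}; its closure under F is {C, D}.
T1 ⊄ {C, D} and T2 ⊄ {C, D}, so the split is lossy.

No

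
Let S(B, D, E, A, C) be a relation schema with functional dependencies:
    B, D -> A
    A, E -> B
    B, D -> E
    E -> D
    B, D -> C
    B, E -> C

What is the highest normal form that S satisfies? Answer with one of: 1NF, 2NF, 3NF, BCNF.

Candidate keys: {A, E}, {B, D}, {B, E}. Prime attributes: {A, B, D, E}.
For E -> D we have {E}⁺ = {D, E}; {E} is not a superkey, so BCNF fails.
Its right-hand attributes {D} are all prime, as are those of every other non-superkey FD — the relation is in 3NF.

3NF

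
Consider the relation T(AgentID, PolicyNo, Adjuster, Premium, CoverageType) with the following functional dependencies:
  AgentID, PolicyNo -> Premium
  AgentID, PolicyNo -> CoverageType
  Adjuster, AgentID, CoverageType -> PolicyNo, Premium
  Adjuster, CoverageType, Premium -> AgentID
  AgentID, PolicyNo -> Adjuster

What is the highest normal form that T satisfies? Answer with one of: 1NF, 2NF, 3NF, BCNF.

Candidate keys: {Adjuster, AgentID, CoverageType}, {Adjuster, CoverageType, Premium}, {AgentID, PolicyNo}. Prime attributes: {Adjuster, AgentID, CoverageType, PolicyNo, Premium}.
The left-hand side of every FD is a superkey, so BCNF is satisfied.

BCNF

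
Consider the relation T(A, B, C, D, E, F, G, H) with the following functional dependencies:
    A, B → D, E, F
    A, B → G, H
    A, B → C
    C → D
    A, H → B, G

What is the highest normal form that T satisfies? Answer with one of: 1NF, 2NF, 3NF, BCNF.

2NF

Candidate keys: {A, B}, {A, H}. Prime attributes: {A, B, H}.
C → D breaks BCNF: {C}⁺ = {C, D}, so {C} is not a superkey.
C → D has non-prime {D} on the right and a non-superkey on the left, so 3NF fails.
No proper subset of a key has a non-prime attribute in its closure, so there is no partial dependency; 2NF holds.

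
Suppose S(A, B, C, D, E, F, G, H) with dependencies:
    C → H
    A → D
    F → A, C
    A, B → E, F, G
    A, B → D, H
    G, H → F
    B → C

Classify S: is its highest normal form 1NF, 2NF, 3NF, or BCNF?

Candidate keys: {A, B}, {B, F}, {B, G}. Prime attributes: {A, B, F, G}.
For C → H we have {C}⁺ = {C, H}; {C} is not a superkey, so BCNF fails.
Because {H} is non-prime and the left side of C → H is not a superkey, the relation is not in 3NF.
{A} is a proper subset of the key {A, B}, and {A}⁺ contains the non-prime attribute {D} — a partial dependency, so 2NF is violated.

1NF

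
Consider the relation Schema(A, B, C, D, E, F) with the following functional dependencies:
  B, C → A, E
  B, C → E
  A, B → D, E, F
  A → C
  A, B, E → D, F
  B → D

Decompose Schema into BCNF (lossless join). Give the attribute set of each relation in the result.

{A, B, E, F}; {A, C}; {B, D}

Candidate keys of the original relation: {A, B}, {B, C}.
Within {A, B, C, D, E, F}: {A}⁺ ∩ {A, B, C, D, E, F} = {A, C}, not the whole set, so A → C violates BCNF; decompose into {A, C} and {A, B, D, E, F}.
{A, C}: every determinant is a superkey — BCNF.
Within {A, B, D, E, F}: {B}⁺ ∩ {A, B, D, E, F} = {B, D}, not the whole set, so B → D violates BCNF; decompose into {B, D} and {A, B, E, F}.
{B, D}: every determinant is a superkey — BCNF.
{A, B, E, F}: every determinant is a superkey — BCNF.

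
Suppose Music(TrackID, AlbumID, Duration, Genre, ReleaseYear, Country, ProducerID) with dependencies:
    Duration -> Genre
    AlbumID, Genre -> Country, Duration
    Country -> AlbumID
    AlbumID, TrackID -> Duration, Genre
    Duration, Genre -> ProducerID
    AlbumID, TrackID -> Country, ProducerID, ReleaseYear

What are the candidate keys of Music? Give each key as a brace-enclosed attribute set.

{AlbumID, TrackID}, {Country, TrackID}

{TrackID} never appears on the right of any FD, so every key must include it.
{AlbumID, TrackID}⁺ = {AlbumID, Country, Duration, Genre, ProducerID, ReleaseYear, TrackID}, which is every attribute, so {AlbumID, TrackID} is a candidate key.
{Country, TrackID}⁺ = {AlbumID, Country, Duration, Genre, ProducerID, ReleaseYear, TrackID}, which is every attribute, so {Country, TrackID} is a candidate key.
Any other superkey properly contains one of these, so there are no further candidate keys.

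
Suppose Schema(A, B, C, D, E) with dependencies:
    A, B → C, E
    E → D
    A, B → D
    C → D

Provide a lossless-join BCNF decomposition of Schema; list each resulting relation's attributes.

{A, B, C, E}; {D, E}

Candidate key of the original relation: {A, B}.
Within {A, B, C, D, E}: {E}⁺ ∩ {A, B, C, D, E} = {D, E}, not the whole set, so E → D violates BCNF; decompose into {D, E} and {A, B, C, E}.
{D, E}: every determinant is a superkey — BCNF.
{A, B, C, E}: every determinant is a superkey — BCNF.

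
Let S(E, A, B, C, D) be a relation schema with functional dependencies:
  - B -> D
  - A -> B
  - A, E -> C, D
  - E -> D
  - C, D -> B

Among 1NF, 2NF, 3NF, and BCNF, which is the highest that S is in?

Candidate key: {A, E}. Prime attributes: {A, E}.
For B -> D we have {B}⁺ = {B, D}; {B} is not a superkey, so BCNF fails.
B -> D determines the non-prime attribute {D} from a non-superkey — 3NF is violated.
The proper key subset {A} of {A, E} determines non-prime {B, D}, so the relation is not even in 2NF.

1NF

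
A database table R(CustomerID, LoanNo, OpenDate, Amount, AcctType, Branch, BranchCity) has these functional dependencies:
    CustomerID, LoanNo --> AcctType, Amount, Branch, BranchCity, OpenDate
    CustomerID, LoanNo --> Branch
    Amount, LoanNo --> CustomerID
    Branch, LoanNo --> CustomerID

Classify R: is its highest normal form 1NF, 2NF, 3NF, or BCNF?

BCNF

Candidate keys: {Amount, LoanNo}, {Branch, LoanNo}, {CustomerID, LoanNo}. Prime attributes: {Amount, Branch, CustomerID, LoanNo}.
The left-hand side of every FD is a superkey, so BCNF is satisfied.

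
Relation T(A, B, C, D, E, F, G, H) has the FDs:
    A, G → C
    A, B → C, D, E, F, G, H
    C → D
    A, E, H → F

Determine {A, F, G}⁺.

Start with {A, F, G}.
A, G → C applies; add {C} → now {A, C, F, G}.
C → D applies; add {D} → now {A, C, D, F, G}.
No further FD applies.

{A, C, D, F, G}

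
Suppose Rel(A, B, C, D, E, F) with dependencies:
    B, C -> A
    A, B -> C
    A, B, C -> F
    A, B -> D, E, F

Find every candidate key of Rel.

{A, B}, {B, C}

{B} never appears on the right of any FD, so every key must include it.
{A, B}⁺ = {A, B, C, D, E, F} — all of the relation — so {A, B} is a candidate key.
{B, C}⁺ = {A, B, C, D, E, F} — all of the relation — so {B, C} is a candidate key.
These are minimal and exhaustive — every other superkey contains one of them.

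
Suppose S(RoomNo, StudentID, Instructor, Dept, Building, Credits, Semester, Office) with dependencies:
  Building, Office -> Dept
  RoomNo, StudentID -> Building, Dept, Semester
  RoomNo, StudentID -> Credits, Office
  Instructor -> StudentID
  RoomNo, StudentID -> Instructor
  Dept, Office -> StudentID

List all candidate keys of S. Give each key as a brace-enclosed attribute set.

{RoomNo} never appears on the right of any FD, so every key must include it.
{Instructor, RoomNo}⁺ = {Building, Credits, Dept, Instructor, Office, RoomNo, Semester, StudentID}, which is every attribute, so {Instructor, RoomNo} is a candidate key.
{RoomNo, StudentID}⁺ = {Building, Credits, Dept, Instructor, Office, RoomNo, Semester, StudentID}, which is every attribute, so {RoomNo, StudentID} is a candidate key.
{Building, Office, RoomNo}⁺ = {Building, Credits, Dept, Instructor, Office, RoomNo, Semester, StudentID}, which is every attribute, so {Building, Office, RoomNo} is a candidate key.
{Dept, Office, RoomNo}⁺ = {Building, Credits, Dept, Instructor, Office, RoomNo, Semester, StudentID}, which is every attribute, so {Dept, Office, RoomNo} is a candidate key.
Any other superkey properly contains one of these, so there are no further candidate keys.

{Building, Office, RoomNo}, {Dept, Office, RoomNo}, {Instructor, RoomNo}, {RoomNo, StudentID}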